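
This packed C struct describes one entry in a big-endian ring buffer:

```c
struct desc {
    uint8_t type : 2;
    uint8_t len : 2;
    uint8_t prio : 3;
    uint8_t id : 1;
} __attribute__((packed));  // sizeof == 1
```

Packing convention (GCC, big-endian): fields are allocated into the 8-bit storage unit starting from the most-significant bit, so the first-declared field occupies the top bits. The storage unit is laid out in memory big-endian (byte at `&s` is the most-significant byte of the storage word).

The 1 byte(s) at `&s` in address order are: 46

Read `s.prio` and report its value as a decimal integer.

3

[0]=0x46 (big-endian) → word 0x46
type:2 @ bit 6 → (0x46>>6)&0x3 = 0x1
len:2 @ bit 4 → (0x46>>4)&0x3 = 0x0
prio:3 @ bit 1 → (0x46>>1)&0x7 = 0x3  ←
id:1 @ bit 0 → (0x46>>0)&0x1 = 0x0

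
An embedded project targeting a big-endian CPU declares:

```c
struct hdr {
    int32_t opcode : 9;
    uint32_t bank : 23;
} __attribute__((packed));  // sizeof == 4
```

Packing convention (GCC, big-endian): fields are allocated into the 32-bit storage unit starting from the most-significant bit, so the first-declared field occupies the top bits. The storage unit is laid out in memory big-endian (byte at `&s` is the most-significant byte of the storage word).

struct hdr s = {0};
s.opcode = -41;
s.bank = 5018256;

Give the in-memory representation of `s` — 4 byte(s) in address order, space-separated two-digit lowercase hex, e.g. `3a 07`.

[23+:9] opcode=-41 & 0x1ff = 0x1d7; word=0xeb800000
[0+:23] bank=5018256 & 0x7fffff = 0x4c9290; word=0xebcc9290
word = 0xebcc9290 → big-endian bytes:
  [0]=0xeb  [1]=0xcc  [2]=0x92  [3]=0x90

eb cc 92 90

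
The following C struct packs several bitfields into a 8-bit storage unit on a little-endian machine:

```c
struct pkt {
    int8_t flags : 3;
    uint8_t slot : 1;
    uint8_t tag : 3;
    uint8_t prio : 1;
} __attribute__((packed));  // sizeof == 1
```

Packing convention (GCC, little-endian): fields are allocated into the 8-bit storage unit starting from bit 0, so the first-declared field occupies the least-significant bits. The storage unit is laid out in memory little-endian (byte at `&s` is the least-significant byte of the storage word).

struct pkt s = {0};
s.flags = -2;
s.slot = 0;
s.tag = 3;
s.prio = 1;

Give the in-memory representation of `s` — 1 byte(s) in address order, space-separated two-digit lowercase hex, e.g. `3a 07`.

b6

flags (3b) val=-2 bits=0x6 at bit 0: 0x06
slot (1b) val=0 bits=0x0 at bit 3: 0x06
tag (3b) val=3 bits=0x3 at bit 4: 0x36
prio (1b) val=1 bits=0x1 at bit 7: 0xb6
word = 0xb6 → little-endian bytes:
  [0]=0xb6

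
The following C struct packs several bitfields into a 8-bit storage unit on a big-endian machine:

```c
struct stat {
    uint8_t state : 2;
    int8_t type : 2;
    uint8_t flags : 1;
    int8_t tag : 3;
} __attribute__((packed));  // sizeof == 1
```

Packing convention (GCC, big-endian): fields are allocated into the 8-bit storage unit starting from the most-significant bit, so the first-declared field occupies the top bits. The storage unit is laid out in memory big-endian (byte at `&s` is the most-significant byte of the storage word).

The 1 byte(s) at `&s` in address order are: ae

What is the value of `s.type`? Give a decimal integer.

-2

[0]=0xae (big-endian) → word 0xae
state:2 @ bit 6 → (0xae>>6)&0x3 = 0x2
type:2 @ bit 4 → (0xae>>4)&0x3 = 0x2  ←
flags:1 @ bit 3 → (0xae>>3)&0x1 = 0x1
tag:3 @ bit 0 → (0xae>>0)&0x7 = 0x6
type signed 2b, MSB=1: 2 - 4 = -2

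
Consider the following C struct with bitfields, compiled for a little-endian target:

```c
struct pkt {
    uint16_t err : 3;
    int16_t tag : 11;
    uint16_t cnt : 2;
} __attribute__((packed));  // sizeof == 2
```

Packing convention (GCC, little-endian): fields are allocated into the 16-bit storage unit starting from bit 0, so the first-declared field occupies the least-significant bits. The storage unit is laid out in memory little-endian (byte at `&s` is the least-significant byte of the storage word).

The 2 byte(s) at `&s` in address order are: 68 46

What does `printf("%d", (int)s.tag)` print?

205

[0]=0x68 [1]=0x46 (little-endian) → word 0x4668
err:3 @ bit 0 → (0x4668>>0)&0x7 = 0x0
tag:11 @ bit 3 → (0x4668>>3)&0x7ff = 0xcd  ←
cnt:2 @ bit 14 → (0x4668>>14)&0x3 = 0x1
tag signed 11b, MSB=0: value = 205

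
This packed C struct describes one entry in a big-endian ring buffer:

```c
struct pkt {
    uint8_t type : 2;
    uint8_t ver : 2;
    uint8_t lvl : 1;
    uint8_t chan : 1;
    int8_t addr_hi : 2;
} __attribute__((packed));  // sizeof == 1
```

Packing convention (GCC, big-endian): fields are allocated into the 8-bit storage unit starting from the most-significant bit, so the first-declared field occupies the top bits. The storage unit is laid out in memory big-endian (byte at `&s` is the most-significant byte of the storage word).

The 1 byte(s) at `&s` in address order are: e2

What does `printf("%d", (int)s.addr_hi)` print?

[0]=0xe2 (big-endian) → word 0xe2
type:2 @ bit 6 → (0xe2>>6)&0x3 = 0x3
ver:2 @ bit 4 → (0xe2>>4)&0x3 = 0x2
lvl:1 @ bit 3 → (0xe2>>3)&0x1 = 0x0
chan:1 @ bit 2 → (0xe2>>2)&0x1 = 0x0
addr_hi:2 @ bit 0 → (0xe2>>0)&0x3 = 0x2  ←
addr_hi signed 2b, MSB=1: 2 - 4 = -2

-2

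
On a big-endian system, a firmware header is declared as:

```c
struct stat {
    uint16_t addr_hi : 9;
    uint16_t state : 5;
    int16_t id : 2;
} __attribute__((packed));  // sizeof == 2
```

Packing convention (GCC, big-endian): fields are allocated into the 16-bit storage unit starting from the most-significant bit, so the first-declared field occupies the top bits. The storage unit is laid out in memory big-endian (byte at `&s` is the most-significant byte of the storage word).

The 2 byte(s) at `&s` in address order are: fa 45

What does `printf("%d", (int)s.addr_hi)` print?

[0]=0xfa [1]=0x45 (big-endian) → word 0xfa45
addr_hi:9 @ bit 7 → (0xfa45>>7)&0x1ff = 0x1f4  ←
state:5 @ bit 2 → (0xfa45>>2)&0x1f = 0x11
id:2 @ bit 0 → (0xfa45>>0)&0x3 = 0x1

500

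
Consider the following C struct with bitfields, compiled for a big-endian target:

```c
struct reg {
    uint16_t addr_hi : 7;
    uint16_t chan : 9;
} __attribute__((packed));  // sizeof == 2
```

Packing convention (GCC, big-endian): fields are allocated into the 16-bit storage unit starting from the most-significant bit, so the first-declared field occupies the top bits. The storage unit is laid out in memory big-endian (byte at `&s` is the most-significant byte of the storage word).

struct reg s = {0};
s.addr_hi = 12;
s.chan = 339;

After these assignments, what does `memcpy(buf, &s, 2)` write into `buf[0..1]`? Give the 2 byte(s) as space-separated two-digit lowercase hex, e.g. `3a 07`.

[9+:7] addr_hi=12 & 0x7f = 0xc; word=0x1800
[0+:9] chan=339 & 0x1ff = 0x153; word=0x1953
word = 0x1953 → big-endian bytes:
  [0]=0x19  [1]=0x53

19 53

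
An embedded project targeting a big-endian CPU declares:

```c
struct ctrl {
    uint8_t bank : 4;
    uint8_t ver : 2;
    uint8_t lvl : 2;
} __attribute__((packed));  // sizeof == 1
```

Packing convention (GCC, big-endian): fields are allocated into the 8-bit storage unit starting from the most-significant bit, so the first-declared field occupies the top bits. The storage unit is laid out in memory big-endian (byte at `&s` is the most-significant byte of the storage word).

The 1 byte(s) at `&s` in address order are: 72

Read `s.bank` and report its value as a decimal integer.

7

[0]=0x72 (big-endian) → word 0x72
bank:4 @ bit 4 → (0x72>>4)&0xf = 0x7  ←
ver:2 @ bit 2 → (0x72>>2)&0x3 = 0x0
lvl:2 @ bit 0 → (0x72>>0)&0x3 = 0x2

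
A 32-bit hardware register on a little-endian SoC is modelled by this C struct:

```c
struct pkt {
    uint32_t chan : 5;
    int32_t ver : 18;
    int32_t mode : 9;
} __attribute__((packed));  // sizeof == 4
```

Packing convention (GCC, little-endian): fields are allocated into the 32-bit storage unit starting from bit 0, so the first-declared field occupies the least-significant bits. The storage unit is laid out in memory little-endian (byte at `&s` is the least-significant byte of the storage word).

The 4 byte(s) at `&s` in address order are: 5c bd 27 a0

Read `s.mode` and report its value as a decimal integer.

[0]=0x5c [1]=0xbd [2]=0x27 [3]=0xa0 (little-endian) → word 0xa027bd5c
chan:5 @ bit 0 → (0xa027bd5c>>0)&0x1f = 0x1c
ver:18 @ bit 5 → (0xa027bd5c>>5)&0x3ffff = 0x13dea
mode:9 @ bit 23 → (0xa027bd5c>>23)&0x1ff = 0x140  ←
mode signed 9b, MSB=1: 320 - 512 = -192

-192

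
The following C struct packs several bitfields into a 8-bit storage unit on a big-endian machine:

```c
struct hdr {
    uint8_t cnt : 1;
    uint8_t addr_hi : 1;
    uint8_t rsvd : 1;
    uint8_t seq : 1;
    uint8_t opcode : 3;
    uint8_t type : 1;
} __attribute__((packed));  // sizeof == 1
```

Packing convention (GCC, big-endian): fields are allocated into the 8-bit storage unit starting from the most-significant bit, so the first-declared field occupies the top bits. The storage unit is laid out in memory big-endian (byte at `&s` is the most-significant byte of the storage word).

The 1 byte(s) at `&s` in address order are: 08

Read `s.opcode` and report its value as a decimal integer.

4

[0]=0x08 (big-endian) → word 0x08
cnt:1 @ bit 7 → (0x08>>7)&0x1 = 0x0
addr_hi:1 @ bit 6 → (0x08>>6)&0x1 = 0x0
rsvd:1 @ bit 5 → (0x08>>5)&0x1 = 0x0
seq:1 @ bit 4 → (0x08>>4)&0x1 = 0x0
opcode:3 @ bit 1 → (0x08>>1)&0x7 = 0x4  ←
type:1 @ bit 0 → (0x08>>0)&0x1 = 0x0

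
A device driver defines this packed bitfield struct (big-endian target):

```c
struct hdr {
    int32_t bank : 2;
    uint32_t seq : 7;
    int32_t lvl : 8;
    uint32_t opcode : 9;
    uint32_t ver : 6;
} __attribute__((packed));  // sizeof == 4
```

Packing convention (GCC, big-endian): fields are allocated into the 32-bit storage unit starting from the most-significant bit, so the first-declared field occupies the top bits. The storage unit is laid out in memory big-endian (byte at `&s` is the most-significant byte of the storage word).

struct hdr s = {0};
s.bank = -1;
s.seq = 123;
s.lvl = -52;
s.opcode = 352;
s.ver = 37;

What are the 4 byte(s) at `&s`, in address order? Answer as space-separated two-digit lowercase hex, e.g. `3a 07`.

bank (2b) val=-1 bits=0x3 at bit 30: 0xc0000000
seq (7b) val=123 bits=0x7b at bit 23: 0xfd800000
lvl (8b) val=-52 bits=0xcc at bit 15: 0xfde60000
opcode (9b) val=352 bits=0x160 at bit 6: 0xfde65800
ver (6b) val=37 bits=0x25 at bit 0: 0xfde65825
word = 0xfde65825 → big-endian bytes:
  [0]=0xfd  [1]=0xe6  [2]=0x58  [3]=0x25

fd e6 58 25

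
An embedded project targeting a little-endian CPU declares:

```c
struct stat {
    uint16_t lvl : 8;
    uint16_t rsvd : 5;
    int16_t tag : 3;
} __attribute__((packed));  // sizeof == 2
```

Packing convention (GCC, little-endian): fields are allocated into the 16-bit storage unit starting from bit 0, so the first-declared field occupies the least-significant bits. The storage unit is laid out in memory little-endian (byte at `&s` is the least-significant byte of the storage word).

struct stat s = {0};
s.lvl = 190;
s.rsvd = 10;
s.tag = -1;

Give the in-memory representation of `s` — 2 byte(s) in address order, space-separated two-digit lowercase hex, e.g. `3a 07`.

be ea

[0+:8] lvl=190 & 0xff = 0xbe; word=0x00be
[8+:5] rsvd=10 & 0x1f = 0xa; word=0x0abe
[13+:3] tag=-1 & 0x7 = 0x7; word=0xeabe
word = 0xeabe → little-endian bytes:
  [0]=0xbe  [1]=0xea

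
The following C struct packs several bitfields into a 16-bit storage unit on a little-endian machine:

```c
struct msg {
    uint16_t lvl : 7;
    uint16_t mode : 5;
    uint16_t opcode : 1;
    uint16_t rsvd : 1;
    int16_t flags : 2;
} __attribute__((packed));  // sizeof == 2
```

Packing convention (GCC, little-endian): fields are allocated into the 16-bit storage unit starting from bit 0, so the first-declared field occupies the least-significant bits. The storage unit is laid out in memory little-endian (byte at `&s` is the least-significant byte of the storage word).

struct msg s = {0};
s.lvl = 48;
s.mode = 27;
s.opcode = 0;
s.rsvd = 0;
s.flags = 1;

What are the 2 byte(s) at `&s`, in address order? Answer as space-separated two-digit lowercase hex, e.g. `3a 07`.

b0 4d

lvl (7b) val=48 bits=0x30 at bit 0: 0x0030
mode (5b) val=27 bits=0x1b at bit 7: 0x0db0
opcode (1b) val=0 bits=0x0 at bit 12: 0x0db0
rsvd (1b) val=0 bits=0x0 at bit 13: 0x0db0
flags (2b) val=1 bits=0x1 at bit 14: 0x4db0
word = 0x4db0 → little-endian bytes:
  [0]=0xb0  [1]=0x4d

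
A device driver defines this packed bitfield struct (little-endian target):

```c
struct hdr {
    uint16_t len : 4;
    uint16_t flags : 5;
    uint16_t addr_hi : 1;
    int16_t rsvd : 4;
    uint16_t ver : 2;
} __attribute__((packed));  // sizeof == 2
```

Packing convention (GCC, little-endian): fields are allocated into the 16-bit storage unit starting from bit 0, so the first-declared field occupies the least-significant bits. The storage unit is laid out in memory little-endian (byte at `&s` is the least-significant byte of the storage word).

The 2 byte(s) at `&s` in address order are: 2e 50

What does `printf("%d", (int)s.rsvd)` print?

4

[0]=0x2e [1]=0x50 (little-endian) → word 0x502e
len [0+:4] = (word>>0) & 0xf = 14
flags [4+:5] = (word>>4) & 0x1f = 2
addr_hi [9+:1] = (word>>9) & 0x1 = 0
rsvd [10+:4] = (word>>10) & 0xf = 4  ←
ver [14+:2] = (word>>14) & 0x3 = 1
rsvd signed 4b, MSB=0: value = 4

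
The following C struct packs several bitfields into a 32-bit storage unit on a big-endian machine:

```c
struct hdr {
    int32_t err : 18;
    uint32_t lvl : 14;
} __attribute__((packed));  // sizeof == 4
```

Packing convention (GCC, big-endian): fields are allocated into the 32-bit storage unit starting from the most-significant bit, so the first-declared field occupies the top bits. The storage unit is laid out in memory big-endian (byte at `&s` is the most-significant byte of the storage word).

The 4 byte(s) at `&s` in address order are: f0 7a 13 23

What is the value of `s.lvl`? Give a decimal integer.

[0]=0xf0 [1]=0x7a [2]=0x13 [3]=0x23 (big-endian) → word 0xf07a1323
err [14+:18] = (word>>14) & 0x3ffff = 246248
lvl [0+:14] = (word>>0) & 0x3fff = 4899  ←

4899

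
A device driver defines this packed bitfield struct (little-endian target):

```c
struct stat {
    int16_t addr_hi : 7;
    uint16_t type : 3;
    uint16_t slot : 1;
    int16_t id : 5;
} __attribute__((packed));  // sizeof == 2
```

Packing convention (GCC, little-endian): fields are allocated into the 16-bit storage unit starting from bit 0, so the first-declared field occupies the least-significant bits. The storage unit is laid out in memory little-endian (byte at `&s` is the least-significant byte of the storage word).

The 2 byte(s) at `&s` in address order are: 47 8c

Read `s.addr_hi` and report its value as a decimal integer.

[0]=0x47 [1]=0x8c (little-endian) → word 0x8c47
addr_hi [0+:7] = (word>>0) & 0x7f = 71  ←
type [7+:3] = (word>>7) & 0x7 = 0
slot [10+:1] = (word>>10) & 0x1 = 1
id [11+:5] = (word>>11) & 0x1f = 17
addr_hi signed 7b, MSB=1: 71 - 128 = -57

-57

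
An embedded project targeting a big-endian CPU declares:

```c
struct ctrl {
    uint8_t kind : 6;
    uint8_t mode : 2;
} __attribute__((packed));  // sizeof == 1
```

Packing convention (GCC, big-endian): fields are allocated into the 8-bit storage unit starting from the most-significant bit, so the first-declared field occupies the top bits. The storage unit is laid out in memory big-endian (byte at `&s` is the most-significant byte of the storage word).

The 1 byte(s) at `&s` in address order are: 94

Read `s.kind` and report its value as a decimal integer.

37

[0]=0x94 (big-endian) → word 0x94
kind:6 @ bit 2 → (0x94>>2)&0x3f = 0x25  ←
mode:2 @ bit 0 → (0x94>>0)&0x3 = 0x0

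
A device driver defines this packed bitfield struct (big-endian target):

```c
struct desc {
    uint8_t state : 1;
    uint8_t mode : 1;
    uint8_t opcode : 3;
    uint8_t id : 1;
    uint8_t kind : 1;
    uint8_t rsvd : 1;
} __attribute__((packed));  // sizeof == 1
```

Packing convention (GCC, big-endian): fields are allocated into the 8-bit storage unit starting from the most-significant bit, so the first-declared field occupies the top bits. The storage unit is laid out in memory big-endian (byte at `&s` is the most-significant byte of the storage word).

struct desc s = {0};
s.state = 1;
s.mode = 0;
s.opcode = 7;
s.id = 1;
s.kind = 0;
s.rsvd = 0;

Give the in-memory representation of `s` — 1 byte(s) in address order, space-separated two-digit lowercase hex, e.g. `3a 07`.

state:1 = 1 → 0x1 << 7 → word 0x80
mode:1 = 0 → 0x0 << 6 → word 0x80
opcode:3 = 7 → 0x7 << 3 → word 0xb8
id:1 = 1 → 0x1 << 2 → word 0xbc
kind:1 = 0 → 0x0 << 1 → word 0xbc
rsvd:1 = 0 → 0x0 << 0 → word 0xbc
word = 0xbc → big-endian bytes:
  [0]=0xbc

bc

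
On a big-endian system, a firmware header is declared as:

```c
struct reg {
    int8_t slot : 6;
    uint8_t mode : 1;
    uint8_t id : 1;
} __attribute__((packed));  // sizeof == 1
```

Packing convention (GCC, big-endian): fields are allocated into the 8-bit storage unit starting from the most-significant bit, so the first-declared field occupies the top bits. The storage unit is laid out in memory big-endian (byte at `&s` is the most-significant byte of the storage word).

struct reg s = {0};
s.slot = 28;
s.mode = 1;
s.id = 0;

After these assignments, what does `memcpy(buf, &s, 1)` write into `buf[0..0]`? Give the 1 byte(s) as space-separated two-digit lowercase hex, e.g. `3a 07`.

[2+:6] slot=28 & 0x3f = 0x1c; word=0x70
[1+:1] mode=1 & 0x1 = 0x1; word=0x72
[0+:1] id=0 & 0x1 = 0x0; word=0x72
word = 0x72 → big-endian bytes:
  [0]=0x72

72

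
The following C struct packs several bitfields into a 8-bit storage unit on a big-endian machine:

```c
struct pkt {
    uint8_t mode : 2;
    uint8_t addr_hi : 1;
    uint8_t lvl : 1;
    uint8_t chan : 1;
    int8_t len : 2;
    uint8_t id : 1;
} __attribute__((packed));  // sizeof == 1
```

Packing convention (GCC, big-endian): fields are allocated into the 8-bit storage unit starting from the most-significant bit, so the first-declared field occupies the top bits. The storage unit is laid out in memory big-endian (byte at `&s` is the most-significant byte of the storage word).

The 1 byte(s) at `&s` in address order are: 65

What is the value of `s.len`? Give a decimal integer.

[0]=0x65 (big-endian) → word 0x65
mode:2 @ bit 6 → (0x65>>6)&0x3 = 0x1
addr_hi:1 @ bit 5 → (0x65>>5)&0x1 = 0x1
lvl:1 @ bit 4 → (0x65>>4)&0x1 = 0x0
chan:1 @ bit 3 → (0x65>>3)&0x1 = 0x0
len:2 @ bit 1 → (0x65>>1)&0x3 = 0x2  ←
id:1 @ bit 0 → (0x65>>0)&0x1 = 0x1
len signed 2b, MSB=1: 2 - 4 = -2

-2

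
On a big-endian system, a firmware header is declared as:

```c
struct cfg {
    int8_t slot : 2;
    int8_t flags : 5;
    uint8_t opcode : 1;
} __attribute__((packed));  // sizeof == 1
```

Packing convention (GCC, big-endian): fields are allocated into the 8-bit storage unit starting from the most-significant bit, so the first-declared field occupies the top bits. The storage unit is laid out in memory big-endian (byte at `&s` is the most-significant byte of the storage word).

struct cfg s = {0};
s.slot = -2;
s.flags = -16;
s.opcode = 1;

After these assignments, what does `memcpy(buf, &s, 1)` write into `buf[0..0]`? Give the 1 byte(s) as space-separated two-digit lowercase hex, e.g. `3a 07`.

slot:2 = -2 → 0x2 << 6 → word 0x80
flags:5 = -16 → 0x10 << 1 → word 0xa0
opcode:1 = 1 → 0x1 << 0 → word 0xa1
word = 0xa1 → big-endian bytes:
  [0]=0xa1

a1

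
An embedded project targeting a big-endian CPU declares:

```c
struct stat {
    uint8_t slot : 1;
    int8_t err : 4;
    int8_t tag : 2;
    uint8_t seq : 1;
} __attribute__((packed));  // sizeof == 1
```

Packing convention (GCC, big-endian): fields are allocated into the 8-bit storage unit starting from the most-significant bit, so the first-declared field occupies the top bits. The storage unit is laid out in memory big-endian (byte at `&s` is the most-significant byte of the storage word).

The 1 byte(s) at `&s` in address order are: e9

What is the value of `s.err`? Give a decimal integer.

[0]=0xe9 (big-endian) → word 0xe9
slot [7+:1] = (word>>7) & 0x1 = 1
err [3+:4] = (word>>3) & 0xf = 13  ←
tag [1+:2] = (word>>1) & 0x3 = 0
seq [0+:1] = (word>>0) & 0x1 = 1
err signed 4b, MSB=1: 13 - 16 = -3

-3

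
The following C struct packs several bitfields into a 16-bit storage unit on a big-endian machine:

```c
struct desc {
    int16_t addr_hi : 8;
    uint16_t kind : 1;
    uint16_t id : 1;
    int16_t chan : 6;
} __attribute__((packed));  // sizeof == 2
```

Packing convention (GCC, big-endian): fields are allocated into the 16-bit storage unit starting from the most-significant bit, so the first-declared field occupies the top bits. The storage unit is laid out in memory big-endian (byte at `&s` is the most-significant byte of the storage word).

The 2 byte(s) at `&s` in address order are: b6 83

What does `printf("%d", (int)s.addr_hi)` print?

[0]=0xb6 [1]=0x83 (big-endian) → word 0xb683
addr_hi [8+:8] = (word>>8) & 0xff = 182  ←
kind [7+:1] = (word>>7) & 0x1 = 1
id [6+:1] = (word>>6) & 0x1 = 0
chan [0+:6] = (word>>0) & 0x3f = 3
addr_hi signed 8b, MSB=1: 182 - 256 = -74

-74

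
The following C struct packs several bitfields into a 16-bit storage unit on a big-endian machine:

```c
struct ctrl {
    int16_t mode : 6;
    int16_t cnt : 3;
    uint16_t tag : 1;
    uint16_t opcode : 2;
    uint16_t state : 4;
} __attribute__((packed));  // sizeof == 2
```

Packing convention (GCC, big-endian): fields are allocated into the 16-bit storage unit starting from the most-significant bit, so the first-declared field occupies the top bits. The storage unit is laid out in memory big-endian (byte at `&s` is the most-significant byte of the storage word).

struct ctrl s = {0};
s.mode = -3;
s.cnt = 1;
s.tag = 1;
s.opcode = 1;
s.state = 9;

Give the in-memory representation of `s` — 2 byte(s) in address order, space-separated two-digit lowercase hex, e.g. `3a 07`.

mode (6b) val=-3 bits=0x3d at bit 10: 0xf400
cnt (3b) val=1 bits=0x1 at bit 7: 0xf480
tag (1b) val=1 bits=0x1 at bit 6: 0xf4c0
opcode (2b) val=1 bits=0x1 at bit 4: 0xf4d0
state (4b) val=9 bits=0x9 at bit 0: 0xf4d9
word = 0xf4d9 → big-endian bytes:
  [0]=0xf4  [1]=0xd9

f4 d9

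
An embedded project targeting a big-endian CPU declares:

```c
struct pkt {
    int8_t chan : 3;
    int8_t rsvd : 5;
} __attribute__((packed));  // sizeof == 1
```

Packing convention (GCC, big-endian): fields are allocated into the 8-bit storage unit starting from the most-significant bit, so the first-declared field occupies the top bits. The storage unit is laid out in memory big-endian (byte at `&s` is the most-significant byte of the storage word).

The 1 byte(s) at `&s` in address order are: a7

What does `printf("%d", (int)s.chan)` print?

[0]=0xa7 (big-endian) → word 0xa7
chan:3 @ bit 5 → (0xa7>>5)&0x7 = 0x5  ←
rsvd:5 @ bit 0 → (0xa7>>0)&0x1f = 0x7
chan signed 3b, MSB=1: 5 - 8 = -3

-3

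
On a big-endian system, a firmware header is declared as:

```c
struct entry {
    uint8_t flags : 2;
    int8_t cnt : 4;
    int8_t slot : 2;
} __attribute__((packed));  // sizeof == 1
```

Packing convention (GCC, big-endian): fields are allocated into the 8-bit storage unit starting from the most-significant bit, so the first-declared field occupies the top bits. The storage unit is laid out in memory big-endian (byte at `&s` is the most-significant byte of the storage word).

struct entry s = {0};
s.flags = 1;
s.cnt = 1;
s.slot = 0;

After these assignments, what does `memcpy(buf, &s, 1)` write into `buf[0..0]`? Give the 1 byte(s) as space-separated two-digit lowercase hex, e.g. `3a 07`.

44

[6+:2] flags=1 & 0x3 = 0x1; word=0x40
[2+:4] cnt=1 & 0xf = 0x1; word=0x44
[0+:2] slot=0 & 0x3 = 0x0; word=0x44
word = 0x44 → big-endian bytes:
  [0]=0x44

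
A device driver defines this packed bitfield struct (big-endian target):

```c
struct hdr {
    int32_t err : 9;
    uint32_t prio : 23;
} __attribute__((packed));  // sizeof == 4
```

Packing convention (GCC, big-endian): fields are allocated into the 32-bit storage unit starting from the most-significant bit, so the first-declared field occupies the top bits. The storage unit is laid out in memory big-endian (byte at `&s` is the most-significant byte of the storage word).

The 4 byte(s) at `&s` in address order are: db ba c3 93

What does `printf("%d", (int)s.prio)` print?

3851155

[0]=0xdb [1]=0xba [2]=0xc3 [3]=0x93 (big-endian) → word 0xdbbac393
err:9 @ bit 23 → (0xdbbac393>>23)&0x1ff = 0x1b7
prio:23 @ bit 0 → (0xdbbac393>>0)&0x7fffff = 0x3ac393  ←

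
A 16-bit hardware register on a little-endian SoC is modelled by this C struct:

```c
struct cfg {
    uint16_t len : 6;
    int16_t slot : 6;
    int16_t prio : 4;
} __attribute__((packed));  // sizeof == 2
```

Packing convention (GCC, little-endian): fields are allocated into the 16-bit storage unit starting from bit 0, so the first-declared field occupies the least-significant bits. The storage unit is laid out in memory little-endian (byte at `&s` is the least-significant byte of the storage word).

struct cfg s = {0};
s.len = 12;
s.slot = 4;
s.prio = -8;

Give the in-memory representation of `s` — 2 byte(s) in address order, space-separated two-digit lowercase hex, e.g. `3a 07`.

len (6b) val=12 bits=0xc at bit 0: 0x000c
slot (6b) val=4 bits=0x4 at bit 6: 0x010c
prio (4b) val=-8 bits=0x8 at bit 12: 0x810c
word = 0x810c → little-endian bytes:
  [0]=0x0c  [1]=0x81

0c 81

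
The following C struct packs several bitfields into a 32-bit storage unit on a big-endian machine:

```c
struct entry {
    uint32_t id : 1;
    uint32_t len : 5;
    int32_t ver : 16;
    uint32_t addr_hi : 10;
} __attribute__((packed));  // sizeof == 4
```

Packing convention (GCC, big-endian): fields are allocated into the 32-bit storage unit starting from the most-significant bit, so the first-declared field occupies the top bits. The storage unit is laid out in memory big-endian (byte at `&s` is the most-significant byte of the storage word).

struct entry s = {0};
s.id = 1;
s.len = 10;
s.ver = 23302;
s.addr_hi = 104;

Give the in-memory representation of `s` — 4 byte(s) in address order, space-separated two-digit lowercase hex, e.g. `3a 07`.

id (1b) val=1 bits=0x1 at bit 31: 0x80000000
len (5b) val=10 bits=0xa at bit 26: 0xa8000000
ver (16b) val=23302 bits=0x5b06 at bit 10: 0xa96c1800
addr_hi (10b) val=104 bits=0x68 at bit 0: 0xa96c1868
word = 0xa96c1868 → big-endian bytes:
  [0]=0xa9  [1]=0x6c  [2]=0x18  [3]=0x68

a9 6c 18 68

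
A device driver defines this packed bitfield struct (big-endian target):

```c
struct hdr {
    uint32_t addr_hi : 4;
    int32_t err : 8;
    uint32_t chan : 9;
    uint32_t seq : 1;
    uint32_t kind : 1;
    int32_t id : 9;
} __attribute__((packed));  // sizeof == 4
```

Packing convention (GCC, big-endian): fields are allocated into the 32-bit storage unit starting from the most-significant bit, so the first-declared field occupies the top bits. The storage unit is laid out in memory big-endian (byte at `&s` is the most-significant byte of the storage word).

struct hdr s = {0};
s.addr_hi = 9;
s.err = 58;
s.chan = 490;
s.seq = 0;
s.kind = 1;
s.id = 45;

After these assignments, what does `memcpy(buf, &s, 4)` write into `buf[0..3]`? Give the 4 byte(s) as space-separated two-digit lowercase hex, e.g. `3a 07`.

93 af 52 2d

[28+:4] addr_hi=9 & 0xf = 0x9; word=0x90000000
[20+:8] err=58 & 0xff = 0x3a; word=0x93a00000
[11+:9] chan=490 & 0x1ff = 0x1ea; word=0x93af5000
[10+:1] seq=0 & 0x1 = 0x0; word=0x93af5000
[9+:1] kind=1 & 0x1 = 0x1; word=0x93af5200
[0+:9] id=45 & 0x1ff = 0x2d; word=0x93af522d
word = 0x93af522d → big-endian bytes:
  [0]=0x93  [1]=0xaf  [2]=0x52  [3]=0x2d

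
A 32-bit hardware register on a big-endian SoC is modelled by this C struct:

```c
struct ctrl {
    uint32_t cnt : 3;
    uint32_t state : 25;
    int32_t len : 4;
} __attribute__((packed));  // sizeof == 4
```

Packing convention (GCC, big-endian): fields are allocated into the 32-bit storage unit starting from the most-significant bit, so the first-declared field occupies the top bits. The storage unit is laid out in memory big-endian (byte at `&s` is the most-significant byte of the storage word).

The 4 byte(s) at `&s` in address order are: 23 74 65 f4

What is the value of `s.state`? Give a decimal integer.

3622495

[0]=0x23 [1]=0x74 [2]=0x65 [3]=0xf4 (big-endian) → word 0x237465f4
cnt:3 @ bit 29 → (0x237465f4>>29)&0x7 = 0x1
state:25 @ bit 4 → (0x237465f4>>4)&0x1ffffff = 0x37465f  ←
len:4 @ bit 0 → (0x237465f4>>0)&0xf = 0x4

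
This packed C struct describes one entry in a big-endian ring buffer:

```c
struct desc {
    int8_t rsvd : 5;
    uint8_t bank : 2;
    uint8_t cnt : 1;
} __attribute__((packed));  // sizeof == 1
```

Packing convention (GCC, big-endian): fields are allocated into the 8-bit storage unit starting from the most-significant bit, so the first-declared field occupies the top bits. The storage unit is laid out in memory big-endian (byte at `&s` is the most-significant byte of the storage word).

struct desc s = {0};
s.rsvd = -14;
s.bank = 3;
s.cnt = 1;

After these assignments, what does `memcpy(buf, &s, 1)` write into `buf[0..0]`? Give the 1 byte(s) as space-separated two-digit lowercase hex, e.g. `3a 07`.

[3+:5] rsvd=-14 & 0x1f = 0x12; word=0x90
[1+:2] bank=3 & 0x3 = 0x3; word=0x96
[0+:1] cnt=1 & 0x1 = 0x1; word=0x97
word = 0x97 → big-endian bytes:
  [0]=0x97

97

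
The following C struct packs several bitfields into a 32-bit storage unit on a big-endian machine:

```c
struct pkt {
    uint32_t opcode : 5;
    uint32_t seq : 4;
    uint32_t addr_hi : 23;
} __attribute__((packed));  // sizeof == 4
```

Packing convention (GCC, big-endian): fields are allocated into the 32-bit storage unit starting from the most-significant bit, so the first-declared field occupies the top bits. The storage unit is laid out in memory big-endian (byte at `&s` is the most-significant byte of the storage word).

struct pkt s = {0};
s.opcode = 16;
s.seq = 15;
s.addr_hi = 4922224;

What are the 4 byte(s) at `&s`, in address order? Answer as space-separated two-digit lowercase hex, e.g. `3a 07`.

opcode (5b) val=16 bits=0x10 at bit 27: 0x80000000
seq (4b) val=15 bits=0xf at bit 23: 0x87800000
addr_hi (23b) val=4922224 bits=0x4b1b70 at bit 0: 0x87cb1b70
word = 0x87cb1b70 → big-endian bytes:
  [0]=0x87  [1]=0xcb  [2]=0x1b  [3]=0x70

87 cb 1b 70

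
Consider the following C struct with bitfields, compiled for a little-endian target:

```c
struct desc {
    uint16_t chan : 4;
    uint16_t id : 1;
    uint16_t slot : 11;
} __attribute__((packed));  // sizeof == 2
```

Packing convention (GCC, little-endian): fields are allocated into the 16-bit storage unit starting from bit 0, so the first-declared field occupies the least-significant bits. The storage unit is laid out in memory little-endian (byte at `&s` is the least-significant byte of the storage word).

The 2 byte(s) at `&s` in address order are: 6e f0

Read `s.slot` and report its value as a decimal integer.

[0]=0x6e [1]=0xf0 (little-endian) → word 0xf06e
chan [0+:4] = (word>>0) & 0xf = 14
id [4+:1] = (word>>4) & 0x1 = 0
slot [5+:11] = (word>>5) & 0x7ff = 1923  ←

1923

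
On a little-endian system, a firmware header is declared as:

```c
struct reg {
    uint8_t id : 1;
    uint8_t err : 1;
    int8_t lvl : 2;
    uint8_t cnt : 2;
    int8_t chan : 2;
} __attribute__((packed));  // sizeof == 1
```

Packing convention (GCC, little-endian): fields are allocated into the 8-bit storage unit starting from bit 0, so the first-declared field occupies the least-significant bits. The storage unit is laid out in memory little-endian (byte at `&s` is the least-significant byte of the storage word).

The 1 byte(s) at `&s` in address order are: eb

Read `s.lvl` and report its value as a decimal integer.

[0]=0xeb (little-endian) → word 0xeb
id [0+:1] = (word>>0) & 0x1 = 1
err [1+:1] = (word>>1) & 0x1 = 1
lvl [2+:2] = (word>>2) & 0x3 = 2  ←
cnt [4+:2] = (word>>4) & 0x3 = 2
chan [6+:2] = (word>>6) & 0x3 = 3
lvl signed 2b, MSB=1: 2 - 4 = -2

-2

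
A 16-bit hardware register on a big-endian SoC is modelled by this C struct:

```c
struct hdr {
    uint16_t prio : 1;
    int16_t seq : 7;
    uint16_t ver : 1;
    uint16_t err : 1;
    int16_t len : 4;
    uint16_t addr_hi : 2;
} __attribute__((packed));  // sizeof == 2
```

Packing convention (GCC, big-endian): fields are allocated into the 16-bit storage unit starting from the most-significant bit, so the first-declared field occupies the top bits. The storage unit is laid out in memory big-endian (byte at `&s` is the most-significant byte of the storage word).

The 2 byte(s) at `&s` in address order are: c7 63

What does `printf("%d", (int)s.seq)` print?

-57

[0]=0xc7 [1]=0x63 (big-endian) → word 0xc763
prio [15+:1] = (word>>15) & 0x1 = 1
seq [8+:7] = (word>>8) & 0x7f = 71  ←
ver [7+:1] = (word>>7) & 0x1 = 0
err [6+:1] = (word>>6) & 0x1 = 1
len [2+:4] = (word>>2) & 0xf = 8
addr_hi [0+:2] = (word>>0) & 0x3 = 3
seq signed 7b, MSB=1: 71 - 128 = -57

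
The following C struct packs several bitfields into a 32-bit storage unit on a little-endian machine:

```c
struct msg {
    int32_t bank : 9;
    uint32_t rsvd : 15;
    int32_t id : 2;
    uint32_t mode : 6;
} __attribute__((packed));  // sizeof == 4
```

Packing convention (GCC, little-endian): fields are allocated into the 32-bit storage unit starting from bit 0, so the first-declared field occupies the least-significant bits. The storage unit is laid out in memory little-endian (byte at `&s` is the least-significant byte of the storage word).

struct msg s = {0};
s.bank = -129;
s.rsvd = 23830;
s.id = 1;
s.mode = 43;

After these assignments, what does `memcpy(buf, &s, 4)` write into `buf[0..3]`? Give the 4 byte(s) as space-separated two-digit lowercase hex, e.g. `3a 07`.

7f 2d ba ad

bank (9b) val=-129 bits=0x17f at bit 0: 0x0000017f
rsvd (15b) val=23830 bits=0x5d16 at bit 9: 0x00ba2d7f
id (2b) val=1 bits=0x1 at bit 24: 0x01ba2d7f
mode (6b) val=43 bits=0x2b at bit 26: 0xadba2d7f
word = 0xadba2d7f → little-endian bytes:
  [0]=0x7f  [1]=0x2d  [2]=0xba  [3]=0xad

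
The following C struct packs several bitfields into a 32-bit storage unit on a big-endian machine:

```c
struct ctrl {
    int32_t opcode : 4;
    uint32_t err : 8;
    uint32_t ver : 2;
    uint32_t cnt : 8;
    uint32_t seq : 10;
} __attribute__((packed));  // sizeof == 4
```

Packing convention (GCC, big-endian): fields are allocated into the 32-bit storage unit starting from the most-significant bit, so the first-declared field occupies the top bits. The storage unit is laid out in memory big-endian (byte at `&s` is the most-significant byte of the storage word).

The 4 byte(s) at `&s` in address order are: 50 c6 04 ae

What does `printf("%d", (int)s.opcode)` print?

[0]=0x50 [1]=0xc6 [2]=0x04 [3]=0xae (big-endian) → word 0x50c604ae
opcode:4 @ bit 28 → (0x50c604ae>>28)&0xf = 0x5  ←
err:8 @ bit 20 → (0x50c604ae>>20)&0xff = 0xc
ver:2 @ bit 18 → (0x50c604ae>>18)&0x3 = 0x1
cnt:8 @ bit 10 → (0x50c604ae>>10)&0xff = 0x81
seq:10 @ bit 0 → (0x50c604ae>>0)&0x3ff = 0xae
opcode signed 4b, MSB=0: value = 5

5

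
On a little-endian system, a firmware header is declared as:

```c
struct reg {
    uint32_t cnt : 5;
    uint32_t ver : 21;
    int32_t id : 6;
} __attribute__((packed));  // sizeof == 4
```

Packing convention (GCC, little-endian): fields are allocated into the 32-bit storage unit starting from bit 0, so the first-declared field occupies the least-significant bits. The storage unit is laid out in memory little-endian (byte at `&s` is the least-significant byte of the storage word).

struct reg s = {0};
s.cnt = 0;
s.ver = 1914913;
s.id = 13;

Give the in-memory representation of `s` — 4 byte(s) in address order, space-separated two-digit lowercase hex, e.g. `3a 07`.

20 04 a7 37

cnt:5 = 0 → 0x0 << 0 → word 0x00000000
ver:21 = 1914913 → 0x1d3821 << 5 → word 0x03a70420
id:6 = 13 → 0xd << 26 → word 0x37a70420
word = 0x37a70420 → little-endian bytes:
  [0]=0x20  [1]=0x04  [2]=0xa7  [3]=0x37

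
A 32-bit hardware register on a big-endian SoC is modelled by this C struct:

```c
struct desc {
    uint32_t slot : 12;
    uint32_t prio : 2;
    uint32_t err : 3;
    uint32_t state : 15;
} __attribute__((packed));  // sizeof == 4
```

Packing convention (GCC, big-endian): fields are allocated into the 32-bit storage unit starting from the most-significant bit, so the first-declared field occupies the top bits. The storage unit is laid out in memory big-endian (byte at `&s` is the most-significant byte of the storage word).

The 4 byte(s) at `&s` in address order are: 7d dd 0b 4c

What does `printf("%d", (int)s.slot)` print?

2013

[0]=0x7d [1]=0xdd [2]=0x0b [3]=0x4c (big-endian) → word 0x7ddd0b4c
slot [20+:12] = (word>>20) & 0xfff = 2013  ←
prio [18+:2] = (word>>18) & 0x3 = 3
err [15+:3] = (word>>15) & 0x7 = 2
state [0+:15] = (word>>0) & 0x7fff = 2892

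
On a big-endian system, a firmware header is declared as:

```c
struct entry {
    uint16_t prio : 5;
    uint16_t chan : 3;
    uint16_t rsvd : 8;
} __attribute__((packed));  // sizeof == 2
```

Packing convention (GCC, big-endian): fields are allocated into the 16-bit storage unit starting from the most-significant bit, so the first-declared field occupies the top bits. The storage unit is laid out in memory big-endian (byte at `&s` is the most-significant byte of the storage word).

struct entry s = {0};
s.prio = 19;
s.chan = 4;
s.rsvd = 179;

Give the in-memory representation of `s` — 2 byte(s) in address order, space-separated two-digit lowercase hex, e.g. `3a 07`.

9c b3

prio (5b) val=19 bits=0x13 at bit 11: 0x9800
chan (3b) val=4 bits=0x4 at bit 8: 0x9c00
rsvd (8b) val=179 bits=0xb3 at bit 0: 0x9cb3
word = 0x9cb3 → big-endian bytes:
  [0]=0x9c  [1]=0xb3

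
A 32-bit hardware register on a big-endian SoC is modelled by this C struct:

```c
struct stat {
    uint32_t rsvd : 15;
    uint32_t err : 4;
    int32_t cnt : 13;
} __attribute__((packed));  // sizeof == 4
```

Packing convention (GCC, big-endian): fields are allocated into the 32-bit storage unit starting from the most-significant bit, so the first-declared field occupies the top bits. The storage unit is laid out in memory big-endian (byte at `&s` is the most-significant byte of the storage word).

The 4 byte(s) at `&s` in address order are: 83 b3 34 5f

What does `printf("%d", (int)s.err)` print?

[0]=0x83 [1]=0xb3 [2]=0x34 [3]=0x5f (big-endian) → word 0x83b3345f
rsvd [17+:15] = (word>>17) & 0x7fff = 16857
err [13+:4] = (word>>13) & 0xf = 9  ←
cnt [0+:13] = (word>>0) & 0x1fff = 5215

9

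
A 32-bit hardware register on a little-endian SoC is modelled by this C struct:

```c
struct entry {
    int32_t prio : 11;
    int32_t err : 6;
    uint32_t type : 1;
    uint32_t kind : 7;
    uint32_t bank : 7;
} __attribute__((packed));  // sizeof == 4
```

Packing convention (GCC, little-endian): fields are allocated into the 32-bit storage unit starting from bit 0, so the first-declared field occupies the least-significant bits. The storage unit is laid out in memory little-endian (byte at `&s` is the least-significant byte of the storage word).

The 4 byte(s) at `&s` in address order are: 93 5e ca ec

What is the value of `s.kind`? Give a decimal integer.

[0]=0x93 [1]=0x5e [2]=0xca [3]=0xec (little-endian) → word 0xecca5e93
prio:11 @ bit 0 → (0xecca5e93>>0)&0x7ff = 0x693
err:6 @ bit 11 → (0xecca5e93>>11)&0x3f = 0xb
type:1 @ bit 17 → (0xecca5e93>>17)&0x1 = 0x1
kind:7 @ bit 18 → (0xecca5e93>>18)&0x7f = 0x32  ←
bank:7 @ bit 25 → (0xecca5e93>>25)&0x7f = 0x76

50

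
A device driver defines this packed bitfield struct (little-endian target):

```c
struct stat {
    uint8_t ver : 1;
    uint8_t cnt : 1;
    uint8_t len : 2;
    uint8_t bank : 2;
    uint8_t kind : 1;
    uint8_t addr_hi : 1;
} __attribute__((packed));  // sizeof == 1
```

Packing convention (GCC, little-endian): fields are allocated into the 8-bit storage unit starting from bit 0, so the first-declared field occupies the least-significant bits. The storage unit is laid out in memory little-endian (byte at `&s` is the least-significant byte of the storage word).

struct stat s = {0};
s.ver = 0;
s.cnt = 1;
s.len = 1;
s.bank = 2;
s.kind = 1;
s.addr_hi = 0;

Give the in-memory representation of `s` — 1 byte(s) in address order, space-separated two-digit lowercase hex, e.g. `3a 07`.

66

[0+:1] ver=0 & 0x1 = 0x0; word=0x00
[1+:1] cnt=1 & 0x1 = 0x1; word=0x02
[2+:2] len=1 & 0x3 = 0x1; word=0x06
[4+:2] bank=2 & 0x3 = 0x2; word=0x26
[6+:1] kind=1 & 0x1 = 0x1; word=0x66
[7+:1] addr_hi=0 & 0x1 = 0x0; word=0x66
word = 0x66 → little-endian bytes:
  [0]=0x66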